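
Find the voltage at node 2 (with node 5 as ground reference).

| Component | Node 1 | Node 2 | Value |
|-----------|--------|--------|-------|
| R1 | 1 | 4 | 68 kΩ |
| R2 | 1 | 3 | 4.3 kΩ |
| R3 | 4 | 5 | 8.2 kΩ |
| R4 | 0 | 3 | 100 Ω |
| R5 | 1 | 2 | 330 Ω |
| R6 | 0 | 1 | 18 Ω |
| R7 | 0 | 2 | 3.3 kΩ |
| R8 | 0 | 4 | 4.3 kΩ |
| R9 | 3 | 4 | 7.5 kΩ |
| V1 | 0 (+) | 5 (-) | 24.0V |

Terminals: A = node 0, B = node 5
Nodal analysis, taking node 5 as the 0 V reference.
Source V1 fixes V_0 = 24 V.
KCL at each unknown node (sum of currents leaving = 0; resistances in Ω):
  Node 1: (V_1 - V_4)/68000 + (V_1 - V_3)/4300 + (V_1 - V_2)/330 + (V_1 - 24)/18 = 0
  Node 2: (V_2 - V_1)/330 + (V_2 - 24)/3300 = 0
  Node 3: (V_3 - V_1)/4300 + (V_3 - 24)/100 + (V_3 - V_4)/7500 = 0
  Node 4: (V_4 - V_1)/68000 + (V_4 - 0)/8200 + (V_4 - 24)/4300 + (V_4 - V_3)/7500 = 0
Collecting terms (coefficients in siemens):
  0.05883·V_1 - 0.00303·V_2 - 0.0002326·V_3 - 0.00001471·V_4 = 1.333
  0.003333·V_2 - 0.00303·V_1 = 0.007273
  0.01037·V_3 - 0.0002326·V_1 - 0.0001333·V_4 = 0.24
  0.0005025·V_4 - 0.00001471·V_1 - 0.0001333·V_3 = 0.005581
Solving these 4 simultaneous equations (Gaussian elimination) gives:
  V_1 = 24 V, V_2 = 24 V, V_3 = 23.92 V, V_4 = 18.16 V
The requested potential is V_2 = 24 V.

Final answer: V_2 = 24 V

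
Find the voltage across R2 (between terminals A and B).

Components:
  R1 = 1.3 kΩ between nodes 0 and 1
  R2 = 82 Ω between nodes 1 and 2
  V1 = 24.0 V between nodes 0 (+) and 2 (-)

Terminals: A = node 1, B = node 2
R1 and R2 are in series across V1 (node 0 → node 1 → node 2), and the output A–B is taken across R2, so this is a voltage divider.
Series current: I = V1/(R1 + R2) = 24/(1300 + 82) = 24/1382 = 0.01737 A
V_R2 = I × R2 = V1 × R2/(R1 + R2) = 24 × 82/1382 = 1.424 V

Final answer: 1.424 V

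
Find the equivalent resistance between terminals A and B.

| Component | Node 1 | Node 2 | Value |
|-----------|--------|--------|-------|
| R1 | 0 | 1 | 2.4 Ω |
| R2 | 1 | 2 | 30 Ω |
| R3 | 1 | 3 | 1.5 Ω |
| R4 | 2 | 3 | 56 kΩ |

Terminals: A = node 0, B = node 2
Reduce the network between node 0 (A) and node 2 (B) by series/parallel combination:
  Rs1 = R3 + R4 (series, joined only at node 3) = 1.5 + 56000 = 56000 Ω
  Rp1 = R2 ‖ Rs1 (parallel, both between nodes 1 and 2) = 1/(1/30 + 1/56000) = 29.98 Ω
  Rs2 = R1 + Rp1 (series, joined only at node 1) = 2.4 + 29.98 = 32.38 Ω
R_eq = 32.38 Ω

Final answer: 32.38 Ω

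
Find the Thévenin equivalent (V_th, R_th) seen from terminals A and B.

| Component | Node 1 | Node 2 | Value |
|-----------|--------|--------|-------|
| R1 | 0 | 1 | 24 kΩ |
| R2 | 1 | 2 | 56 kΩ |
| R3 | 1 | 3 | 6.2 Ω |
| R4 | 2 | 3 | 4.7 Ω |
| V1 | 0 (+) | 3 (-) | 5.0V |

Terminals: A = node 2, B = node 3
Step 1 — V_th is the open-circuit voltage V_A - V_B (nothing connected across the terminals).
Nodal analysis, taking node 3 as the 0 V reference.
Source V1 fixes V_0 = 5 V.
KCL at each unknown node (sum of currents leaving = 0; resistances in Ω):
  Node 1: (V_1 - 5)/24000 + (V_1 - V_2)/56000 + (V_1 - 0)/6.2 = 0
  Node 2: (V_2 - V_1)/56000 + (V_2 - 0)/4.7 = 0
Collecting terms (coefficients in siemens):
  0.1613·V_1 - 0.00001786·V_2 = 0.0002083
  0.2128·V_2 - 0.00001786·V_1 = 0
Determinant D = (0.1613)(0.2128) - (-0.00001786)(-0.00001786) = 0.03433
V_1 = [(0.0002083)(0.2128) - (-0.00001786)(0)]/D = 0.001291 V
V_2 = [(0.1613)(0) - (0.0002083)(-0.00001786)]/D = 0.0000001084 V
V_th = V_2 - V_3 = 0.0000001084 - 0 = 0.0000001084 V
Step 2 — R_th: zero the source — replace V1 by a short circuit (node 3 merges into node 0) — and find the resistance seen between A (node 2) and B (node 0).
Reduce the network between node 2 (A) and node 0 (B) by series/parallel combination:
  Rp1 = R1 ‖ R3 (parallel, both between nodes 0 and 1) = 1/(1/24000 + 1/6.2) = 6.198 Ω
  Rs1 = R2 + Rp1 (series, joined only at node 1) = 56000 + 6.198 = 56010 Ω
  Rp2 = R4 ‖ Rs1 (parallel, both between nodes 0 and 2) = 1/(1/4.7 + 1/56010) = 4.7 Ω
R_th = 4.7 Ω

Final answer: V_th = 1.084e-07 V, R_th = 4.7 Ω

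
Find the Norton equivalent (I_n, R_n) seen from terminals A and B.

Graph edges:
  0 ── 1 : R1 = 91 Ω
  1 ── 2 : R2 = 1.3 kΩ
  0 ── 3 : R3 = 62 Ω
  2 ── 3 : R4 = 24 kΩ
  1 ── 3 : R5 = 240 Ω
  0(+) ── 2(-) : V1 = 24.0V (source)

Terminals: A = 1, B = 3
Find the Thévenin equivalent first; then I_n = V_th/R_th and R_n = R_th.
Step 1 — V_th is the open-circuit voltage V_A - V_B (nothing connected across the terminals).
Nodal analysis, taking node 2 as the 0 V reference.
Source V1 fixes V_0 = 24 V.
KCL at each unknown node (sum of currents leaving = 0; resistances in Ω):
  Node 1: (V_1 - 24)/91 + (V_1 - 0)/1300 + (V_1 - V_3)/240 = 0
  Node 3: (V_3 - 24)/62 + (V_3 - 0)/24000 + (V_3 - V_1)/240 = 0
Collecting terms (coefficients in siemens):
  0.01592·V_1 - 0.004167·V_3 = 0.2637
  0.02034·V_3 - 0.004167·V_1 = 0.3871
Determinant D = (0.01592)(0.02034) - (-0.004167)(-0.004167) = 0.0003065
V_1 = [(0.2637)(0.02034) - (-0.004167)(0.3871)]/D = 22.76 V
V_3 = [(0.01592)(0.3871) - (0.2637)(-0.004167)]/D = 23.7 V
V_th = V_1 - V_3 = 22.76 - 23.7 = -0.9356 V
Step 2 — R_th: zero the source — replace V1 by a short circuit (node 2 merges into node 0) — and find the resistance seen between A (node 1) and B (node 3).
Reduce the network between node 1 (A) and node 3 (B) by series/parallel combination:
  Rp1 = R1 ‖ R2 (parallel, both between nodes 0 and 1) = 1/(1/91 + 1/1300) = 85.05 Ω
  Rp2 = R3 ‖ R4 (parallel, both between nodes 0 and 3) = 1/(1/62 + 1/24000) = 61.84 Ω
  Rs1 = Rp1 + Rp2 (series, joined only at node 0) = 85.05 + 61.84 = 146.9 Ω
  Rp3 = R5 ‖ Rs1 (parallel, both between nodes 1 and 3) = 1/(1/240 + 1/146.9) = 91.12 Ω
R_th = 91.12 Ω
I_n = V_th/R_th = -0.9356/91.12 = -0.01027 A, and R_n = R_th = 91.12 Ω

Final answer: I_n = -0.01027 A, R_n = 91.12 Ω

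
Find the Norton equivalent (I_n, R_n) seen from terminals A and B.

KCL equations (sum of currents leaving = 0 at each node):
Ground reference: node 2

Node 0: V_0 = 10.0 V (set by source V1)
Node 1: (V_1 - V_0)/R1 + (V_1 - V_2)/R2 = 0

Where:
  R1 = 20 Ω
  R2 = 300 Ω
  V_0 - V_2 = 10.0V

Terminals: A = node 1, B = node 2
Find the Thévenin equivalent first; then I_n = V_th/R_th and R_n = R_th.
Step 1 — V_th is the open-circuit voltage V_A - V_B (nothing connected across the terminals).
Nodal analysis, taking node 2 as the 0 V reference.
Source V1 fixes V_0 = 10 V.
KCL at each unknown node (sum of currents leaving = 0; resistances in Ω):
  Node 1: (V_1 - 10)/20 + (V_1 - 0)/300 = 0
Collecting terms: 0.05333 × V_1 = 0.5  =>  V_1 = 9.375 V
V_th = V_1 - V_2 = 9.375 - 0 = 9.375 V
Step 2 — R_th: zero the source — replace V1 by a short circuit (node 2 merges into node 0) — and find the resistance seen between A (node 1) and B (node 0).
Reduce the network between node 1 (A) and node 0 (B) by series/parallel combination:
  Rp1 = R1 ‖ R2 (parallel, both between nodes 0 and 1) = 1/(1/20 + 1/300) = 18.75 Ω
R_th = 18.75 Ω
I_n = V_th/R_th = 9.375/18.75 = 0.5 A, and R_n = R_th = 18.75 Ω

Final answer: I_n = 0.5 A, R_n = 18.75 Ω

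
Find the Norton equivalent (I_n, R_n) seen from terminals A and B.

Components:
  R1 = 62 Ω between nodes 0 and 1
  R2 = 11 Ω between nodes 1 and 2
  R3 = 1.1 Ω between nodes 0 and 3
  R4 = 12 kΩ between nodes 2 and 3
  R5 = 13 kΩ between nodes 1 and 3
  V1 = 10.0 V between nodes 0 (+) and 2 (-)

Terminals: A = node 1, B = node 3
Find the Thévenin equivalent first; then I_n = V_th/R_th and R_n = R_th.
Step 1 — V_th is the open-circuit voltage V_A - V_B (nothing connected across the terminals).
Nodal analysis, taking node 2 as the 0 V reference.
Source V1 fixes V_0 = 10 V.
KCL at each unknown node (sum of currents leaving = 0; resistances in Ω):
  Node 1: (V_1 - 10)/62 + (V_1 - 0)/11 + (V_1 - V_3)/13000 = 0
  Node 3: (V_3 - 10)/1.1 + (V_3 - 0)/12000 + (V_3 - V_1)/13000 = 0
Collecting terms (coefficients in siemens):
  0.1071·V_1 - 0.00007692·V_3 = 0.1613
  0.9093·V_3 - 0.00007692·V_1 = 9.091
Determinant D = (0.1071)(0.9093) - (-0.00007692)(-0.00007692) = 0.09739
V_1 = [(0.1613)(0.9093) - (-0.00007692)(9.091)]/D = 1.513 V
V_3 = [(0.1071)(9.091) - (0.1613)(-0.00007692)]/D = 9.998 V
V_th = V_1 - V_3 = 1.513 - 9.998 = -8.485 V
Step 2 — R_th: zero the source — replace V1 by a short circuit (node 2 merges into node 0) — and find the resistance seen between A (node 1) and B (node 3).
Reduce the network between node 1 (A) and node 3 (B) by series/parallel combination:
  Rp1 = R1 ‖ R2 (parallel, both between nodes 0 and 1) = 1/(1/62 + 1/11) = 9.342 Ω
  Rp2 = R3 ‖ R4 (parallel, both between nodes 0 and 3) = 1/(1/1.1 + 1/12000) = 1.1 Ω
  Rs1 = Rp1 + Rp2 (series, joined only at node 0) = 9.342 + 1.1 = 10.44 Ω
  Rp3 = R5 ‖ Rs1 (parallel, both between nodes 1 and 3) = 1/(1/13000 + 1/10.44) = 10.43 Ω
R_th = 10.43 Ω
I_n = V_th/R_th = -8.485/10.43 = -0.8132 A, and R_n = R_th = 10.43 Ω

Final answer: I_n = -0.8132 A, R_n = 10.43 Ω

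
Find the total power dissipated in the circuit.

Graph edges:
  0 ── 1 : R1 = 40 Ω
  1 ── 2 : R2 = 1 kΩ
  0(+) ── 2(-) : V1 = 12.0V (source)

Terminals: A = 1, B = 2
Nodal analysis, taking node 2 as the 0 V reference.
Source V1 fixes V_0 = 12 V.
KCL at each unknown node (sum of currents leaving = 0; resistances in Ω):
  Node 1: (V_1 - 12)/40 + (V_1 - 0)/1000 = 0
Collecting terms: 0.026 × V_1 = 0.3  =>  V_1 = 11.54 V
Power in each resistor, P = (ΔV)²/R:
  P_R1 = (12 - 11.54)²/40 = 0.005325 W
  P_R2 = (11.54 - 0)²/1000 = 0.1331 W
P_total = P_R1 + P_R2 = 0.1385 W

Final answer: 0.1385 W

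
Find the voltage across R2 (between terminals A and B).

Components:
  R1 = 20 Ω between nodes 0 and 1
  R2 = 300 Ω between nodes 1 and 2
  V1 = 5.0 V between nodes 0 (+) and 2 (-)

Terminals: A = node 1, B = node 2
R1 and R2 are in series across V1 (node 0 → node 1 → node 2), and the output A–B is taken across R2, so this is a voltage divider.
Series current: I = V1/(R1 + R2) = 5/(20 + 300) = 5/320 = 0.01562 A
V_R2 = I × R2 = V1 × R2/(R1 + R2) = 5 × 300/320 = 4.688 V

Final answer: 4.688 V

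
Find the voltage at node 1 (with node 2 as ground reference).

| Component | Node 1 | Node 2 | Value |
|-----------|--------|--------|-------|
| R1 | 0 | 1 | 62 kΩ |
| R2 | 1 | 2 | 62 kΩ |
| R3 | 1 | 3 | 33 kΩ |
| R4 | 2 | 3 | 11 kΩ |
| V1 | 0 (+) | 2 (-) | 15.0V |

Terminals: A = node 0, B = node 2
Nodal analysis, taking node 2 as the 0 V reference.
Source V1 fixes V_0 = 15 V.
KCL at each unknown node (sum of currents leaving = 0; resistances in Ω):
  Node 1: (V_1 - 15)/62000 + (V_1 - 0)/62000 + (V_1 - V_3)/33000 = 0
  Node 3: (V_3 - V_1)/33000 + (V_3 - 0)/11000 = 0
Collecting terms (coefficients in siemens):
  0.00006256·V_1 - 0.0000303·V_3 = 0.0002419
  0.0001212·V_3 - 0.0000303·V_1 = 0
Determinant D = (0.00006256)(0.0001212) - (-0.0000303)(-0.0000303) = 0.000000006665
V_1 = [(0.0002419)(0.0001212) - (-0.0000303)(0)]/D = 4.4 V
V_3 = [(0.00006256)(0) - (0.0002419)(-0.0000303)]/D = 1.1 V
The requested potential is V_1 = 4.4 V.

Final answer: V_1 = 4.4 V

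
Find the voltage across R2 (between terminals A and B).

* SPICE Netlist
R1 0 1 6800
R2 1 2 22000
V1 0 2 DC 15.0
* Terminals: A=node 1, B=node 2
R1 and R2 are in series across V1 (node 0 → node 1 → node 2), and the output A–B is taken across R2, so this is a voltage divider.
Series current: I = V1/(R1 + R2) = 15/(6800 + 22000) = 15/28800 = 0.0005208 A
V_R2 = I × R2 = V1 × R2/(R1 + R2) = 15 × 22000/28800 = 11.46 V

Final answer: 11.46 V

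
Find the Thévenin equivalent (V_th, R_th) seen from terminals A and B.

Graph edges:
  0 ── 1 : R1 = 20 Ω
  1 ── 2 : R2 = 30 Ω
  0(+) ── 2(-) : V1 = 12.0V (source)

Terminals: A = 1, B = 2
Step 1 — V_th is the open-circuit voltage V_A - V_B (nothing connected across the terminals).
Nodal analysis, taking node 2 as the 0 V reference.
Source V1 fixes V_0 = 12 V.
KCL at each unknown node (sum of currents leaving = 0; resistances in Ω):
  Node 1: (V_1 - 12)/20 + (V_1 - 0)/30 = 0
Collecting terms: 0.08333 × V_1 = 0.6  =>  V_1 = 7.2 V
V_th = V_1 - V_2 = 7.2 - 0 = 7.2 V
Step 2 — R_th: zero the source — replace V1 by a short circuit (node 2 merges into node 0) — and find the resistance seen between A (node 1) and B (node 0).
Reduce the network between node 1 (A) and node 0 (B) by series/parallel combination:
  Rp1 = R1 ‖ R2 (parallel, both between nodes 0 and 1) = 1/(1/20 + 1/30) = 12 Ω
R_th = 12 Ω

Final answer: V_th = 7.2 V, R_th = 12 Ω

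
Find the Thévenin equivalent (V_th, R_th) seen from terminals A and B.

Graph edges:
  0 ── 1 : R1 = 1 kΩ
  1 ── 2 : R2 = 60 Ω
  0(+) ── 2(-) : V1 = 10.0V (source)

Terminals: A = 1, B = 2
Step 1 — V_th is the open-circuit voltage V_A - V_B (nothing connected across the terminals).
Nodal analysis, taking node 2 as the 0 V reference.
Source V1 fixes V_0 = 10 V.
KCL at each unknown node (sum of currents leaving = 0; resistances in Ω):
  Node 1: (V_1 - 10)/1000 + (V_1 - 0)/60 = 0
Collecting terms: 0.01767 × V_1 = 0.01  =>  V_1 = 0.566 V
V_th = V_1 - V_2 = 0.566 - 0 = 0.566 V
Step 2 — R_th: zero the source — replace V1 by a short circuit (node 2 merges into node 0) — and find the resistance seen between A (node 1) and B (node 0).
Reduce the network between node 1 (A) and node 0 (B) by series/parallel combination:
  Rp1 = R1 ‖ R2 (parallel, both between nodes 0 and 1) = 1/(1/1000 + 1/60) = 56.6 Ω
R_th = 56.6 Ω

Final answer: V_th = 0.566 V, R_th = 56.6 Ω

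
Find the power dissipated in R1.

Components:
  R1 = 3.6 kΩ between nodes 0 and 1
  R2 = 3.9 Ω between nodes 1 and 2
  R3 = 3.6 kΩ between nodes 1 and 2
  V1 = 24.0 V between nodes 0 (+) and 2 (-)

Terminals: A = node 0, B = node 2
Nodal analysis, taking node 2 as the 0 V reference.
Source V1 fixes V_0 = 24 V.
KCL at each unknown node (sum of currents leaving = 0; resistances in Ω):
  Node 1: (V_1 - 24)/3600 + (V_1 - 0)/3.9 + (V_1 - 0)/3600 = 0
Collecting terms: 0.257 × V_1 = 0.006667  =>  V_1 = 0.02594 V
I_R1 = (V_0 - V_1)/R1 = (24 - 0.02594)/3600 = 0.006659 A
P_R1 = I_R1² × R1 = (0.006659)² × 3600 = 0.1597 W

Final answer: 0.1597 W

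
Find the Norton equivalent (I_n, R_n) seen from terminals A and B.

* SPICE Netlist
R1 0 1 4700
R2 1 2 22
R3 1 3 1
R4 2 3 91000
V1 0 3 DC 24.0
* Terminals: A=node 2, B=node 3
Find the Thévenin equivalent first; then I_n = V_th/R_th and R_n = R_th.
Step 1 — V_th is the open-circuit voltage V_A - V_B (nothing connected across the terminals).
Nodal analysis, taking node 3 as the 0 V reference.
Source V1 fixes V_0 = 24 V.
KCL at each unknown node (sum of currents leaving = 0; resistances in Ω):
  Node 1: (V_1 - 24)/4700 + (V_1 - V_2)/22 + (V_1 - 0)/1 = 0
  Node 2: (V_2 - V_1)/22 + (V_2 - 0)/91000 = 0
Collecting terms (coefficients in siemens):
  1.046·V_1 - 0.04545·V_2 = 0.005106
  0.04547·V_2 - 0.04545·V_1 = 0
Determinant D = (1.046)(0.04547) - (-0.04545)(-0.04545) = 0.04548
V_1 = [(0.005106)(0.04547) - (-0.04545)(0)]/D = 0.005105 V
V_2 = [(1.046)(0) - (0.005106)(-0.04545)]/D = 0.005104 V
V_th = V_2 - V_3 = 0.005104 - 0 = 0.005104 V
Step 2 — R_th: zero the source — replace V1 by a short circuit (node 3 merges into node 0) — and find the resistance seen between A (node 2) and B (node 0).
Reduce the network between node 2 (A) and node 0 (B) by series/parallel combination:
  Rp1 = R1 ‖ R3 (parallel, both between nodes 0 and 1) = 1/(1/4700 + 1/1) = 0.9998 Ω
  Rs1 = R2 + Rp1 (series, joined only at node 1) = 22 + 0.9998 = 23 Ω
  Rp2 = R4 ‖ Rs1 (parallel, both between nodes 0 and 2) = 1/(1/91000 + 1/23) = 22.99 Ω
R_th = 22.99 Ω
I_n = V_th/R_th = 0.005104/22.99 = 0.000222 A, and R_n = R_th = 22.99 Ω

Final answer: I_n = 0.000222 A, R_n = 22.99 Ω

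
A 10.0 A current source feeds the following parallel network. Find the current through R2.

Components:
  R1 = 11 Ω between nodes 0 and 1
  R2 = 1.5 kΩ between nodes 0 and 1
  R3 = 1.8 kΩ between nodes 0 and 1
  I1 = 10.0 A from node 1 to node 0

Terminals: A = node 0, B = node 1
All resistors sit directly between nodes 0 and 1, so they are in parallel and share one voltage V; the full source current 10 A splits among them.
1/R_par = 1/11 + 1/1500 + 1/1800 = 0.09213 S  =>  R_par = 10.85 Ω
V = I × R_par = 10 × 10.85 = 108.5 V
I_R2 = V/R2 = 108.5/1500 = 0.07236 A

Final answer: 0.07236 A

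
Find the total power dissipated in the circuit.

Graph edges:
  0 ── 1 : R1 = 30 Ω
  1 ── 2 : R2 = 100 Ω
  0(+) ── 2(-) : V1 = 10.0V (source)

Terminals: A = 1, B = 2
Nodal analysis, taking node 2 as the 0 V reference.
Source V1 fixes V_0 = 10 V.
KCL at each unknown node (sum of currents leaving = 0; resistances in Ω):
  Node 1: (V_1 - 10)/30 + (V_1 - 0)/100 = 0
Collecting terms: 0.04333 × V_1 = 0.3333  =>  V_1 = 7.692 V
Power in each resistor, P = (ΔV)²/R:
  P_R1 = (10 - 7.692)²/30 = 0.1775 W
  P_R2 = (7.692 - 0)²/100 = 0.5917 W
P_total = P_R1 + P_R2 = 0.7692 W

Final answer: 0.7692 W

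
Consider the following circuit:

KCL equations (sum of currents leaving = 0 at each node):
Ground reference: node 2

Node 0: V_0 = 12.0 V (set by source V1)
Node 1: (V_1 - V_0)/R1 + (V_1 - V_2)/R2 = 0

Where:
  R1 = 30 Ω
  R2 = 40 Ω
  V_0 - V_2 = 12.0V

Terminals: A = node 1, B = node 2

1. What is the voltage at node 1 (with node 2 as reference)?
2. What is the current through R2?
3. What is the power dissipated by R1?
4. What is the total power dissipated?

Nodal analysis, taking node 2 as the 0 V reference.
Source V1 fixes V_0 = 12 V.
KCL at each unknown node (sum of currents leaving = 0; resistances in Ω):
  Node 1: (V_1 - 12)/30 + (V_1 - 0)/40 = 0
Collecting terms: 0.05833 × V_1 = 0.4  =>  V_1 = 6.857 V
Part 1:
  Read off the nodal solution: V_1 = 6.857 V
Part 2:
  I_R2 = (V_1 - V_2)/R2 = (6.857 - 0)/40 = 0.1714 A
  Magnitude: I_R2 = 0.1714 A
Part 3:
  I_R1 = (V_0 - V_1)/R1 = (12 - 6.857)/30 = 0.1714 A
  P_R1 = I_R1² × R1 = (0.1714)² × 30 = 0.8816 W
Part 4:
  Power in each resistor, P = (ΔV)²/R:
    P_R1 = (12 - 6.857)²/30 = 0.8816 W
    P_R2 = (6.857 - 0)²/40 = 1.176 W
  P_total = P_R1 + P_R2 = 2.057 W

Final answers:
1. V_1 = 6.857 V
2. I_R2 = 0.1714 A
3. P_R1 = 0.8816 W
4. P_total = 2.057 W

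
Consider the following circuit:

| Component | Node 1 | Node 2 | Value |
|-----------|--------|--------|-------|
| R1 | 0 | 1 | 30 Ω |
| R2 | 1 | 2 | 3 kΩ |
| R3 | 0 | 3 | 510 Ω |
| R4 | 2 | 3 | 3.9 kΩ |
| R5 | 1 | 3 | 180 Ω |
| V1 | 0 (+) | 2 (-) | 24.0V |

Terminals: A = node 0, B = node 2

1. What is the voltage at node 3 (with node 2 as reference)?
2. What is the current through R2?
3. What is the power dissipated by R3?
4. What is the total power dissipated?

Nodal analysis, taking node 2 as the 0 V reference.
Source V1 fixes V_0 = 24 V.
KCL at each unknown node (sum of currents leaving = 0; resistances in Ω):
  Node 1: (V_1 - 24)/30 + (V_1 - 0)/3000 + (V_1 - V_3)/180 = 0
  Node 3: (V_3 - 24)/510 + (V_3 - 0)/3900 + (V_3 - V_1)/180 = 0
Collecting terms (coefficients in siemens):
  0.03922·V_1 - 0.005556·V_3 = 0.8
  0.007773·V_3 - 0.005556·V_1 = 0.04706
Determinant D = (0.03922)(0.007773) - (-0.005556)(-0.005556) = 0.000274
V_1 = [(0.8)(0.007773) - (-0.005556)(0.04706)]/D = 23.65 V
V_3 = [(0.03922)(0.04706) - (0.8)(-0.005556)]/D = 22.96 V
Part 1:
  Read off the nodal solution: V_3 = 22.96 V
Part 2:
  I_R2 = (V_1 - V_2)/R2 = (23.65 - 0)/3000 = 0.007883 A
  Magnitude: I_R2 = 0.007883 A
Part 3:
  I_R3 = (V_0 - V_3)/R3 = (24 - 22.96)/510 = 0.002045 A
  P_R3 = I_R3² × R3 = (0.002045)² × 510 = 0.002133 W
Part 4:
  Power in each resistor, P = (ΔV)²/R:
    P_R1 = (24 - 23.65)²/30 = 0.004123 W
    P_R2 = (23.65 - 0)²/3000 = 0.1864 W
    P_R3 = (24 - 22.96)²/510 = 0.002133 W
    P_R4 = (0 - 22.96)²/3900 = 0.1351 W
    P_R5 = (23.65 - 22.96)²/180 = 0.002656 W
  P_total = P_R1 + P_R2 + P_R3 + P_R4 + P_R5 = 0.3305 W

Final answers:
1. V_3 = 22.96 V
2. I_R2 = 0.007883 A
3. P_R3 = 0.002133 W
4. P_total = 0.3305 W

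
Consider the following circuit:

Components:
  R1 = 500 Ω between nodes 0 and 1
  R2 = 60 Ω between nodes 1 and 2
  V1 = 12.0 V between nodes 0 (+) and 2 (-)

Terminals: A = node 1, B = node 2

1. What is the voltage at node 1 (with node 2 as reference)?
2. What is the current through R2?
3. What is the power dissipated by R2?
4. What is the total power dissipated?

Nodal analysis, taking node 2 as the 0 V reference.
Source V1 fixes V_0 = 12 V.
KCL at each unknown node (sum of currents leaving = 0; resistances in Ω):
  Node 1: (V_1 - 12)/500 + (V_1 - 0)/60 = 0
Collecting terms: 0.01867 × V_1 = 0.024  =>  V_1 = 1.286 V
Part 1:
  Read off the nodal solution: V_1 = 1.286 V
Part 2:
  I_R2 = (V_1 - V_2)/R2 = (1.286 - 0)/60 = 0.02143 A
  Magnitude: I_R2 = 0.02143 A
Part 3:
  I_R2 = (V_1 - V_2)/R2 = (1.286 - 0)/60 = 0.02143 A
  P_R2 = I_R2² × R2 = (0.02143)² × 60 = 0.02755 W
Part 4:
  Power in each resistor, P = (ΔV)²/R:
    P_R1 = (12 - 1.286)²/500 = 0.2296 W
    P_R2 = (1.286 - 0)²/60 = 0.02755 W
  P_total = P_R1 + P_R2 = 0.2571 W

Final answers:
1. V_1 = 1.286 V
2. I_R2 = 0.02143 A
3. P_R2 = 0.02755 W
4. P_total = 0.2571 W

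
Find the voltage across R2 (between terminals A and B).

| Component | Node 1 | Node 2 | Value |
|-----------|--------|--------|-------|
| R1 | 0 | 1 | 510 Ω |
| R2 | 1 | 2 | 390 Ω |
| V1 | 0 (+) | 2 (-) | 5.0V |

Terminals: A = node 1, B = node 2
R1 and R2 are in series across V1 (node 0 → node 1 → node 2), and the output A–B is taken across R2, so this is a voltage divider.
Series current: I = V1/(R1 + R2) = 5/(510 + 390) = 5/900 = 0.005556 A
V_R2 = I × R2 = V1 × R2/(R1 + R2) = 5 × 390/900 = 2.167 V

Final answer: 2.167 V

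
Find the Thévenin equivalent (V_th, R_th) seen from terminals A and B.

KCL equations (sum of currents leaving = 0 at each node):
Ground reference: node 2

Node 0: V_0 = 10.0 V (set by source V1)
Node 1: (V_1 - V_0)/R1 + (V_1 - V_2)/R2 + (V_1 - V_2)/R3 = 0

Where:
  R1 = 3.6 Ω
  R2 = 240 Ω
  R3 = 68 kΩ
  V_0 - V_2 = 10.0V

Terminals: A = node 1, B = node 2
Step 1 — V_th is the open-circuit voltage V_A - V_B (nothing connected across the terminals).
Nodal analysis, taking node 2 as the 0 V reference.
Source V1 fixes V_0 = 10 V.
KCL at each unknown node (sum of currents leaving = 0; resistances in Ω):
  Node 1: (V_1 - 10)/3.6 + (V_1 - 0)/240 + (V_1 - 0)/68000 = 0
Collecting terms: 0.282 × V_1 = 2.778  =>  V_1 = 9.852 V
V_th = V_1 - V_2 = 9.852 - 0 = 9.852 V
Step 2 — R_th: zero the source — replace V1 by a short circuit (node 2 merges into node 0) — and find the resistance seen between A (node 1) and B (node 0).
Reduce the network between node 1 (A) and node 0 (B) by series/parallel combination:
  Rp1 = R1 ‖ R2 ‖ R3 (parallel, all between nodes 0 and 1) = 1/(1/3.6 + 1/240 + 1/68000) = 3.547 Ω
R_th = 3.547 Ω

Final answer: V_th = 9.852 V, R_th = 3.547 Ω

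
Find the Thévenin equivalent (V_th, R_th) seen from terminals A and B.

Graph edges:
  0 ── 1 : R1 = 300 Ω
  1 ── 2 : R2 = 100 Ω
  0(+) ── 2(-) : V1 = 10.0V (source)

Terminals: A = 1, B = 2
Step 1 — V_th is the open-circuit voltage V_A - V_B (nothing connected across the terminals).
Nodal analysis, taking node 2 as the 0 V reference.
Source V1 fixes V_0 = 10 V.
KCL at each unknown node (sum of currents leaving = 0; resistances in Ω):
  Node 1: (V_1 - 10)/300 + (V_1 - 0)/100 = 0
Collecting terms: 0.01333 × V_1 = 0.03333  =>  V_1 = 2.5 V
V_th = V_1 - V_2 = 2.5 - 0 = 2.5 V
Step 2 — R_th: zero the source — replace V1 by a short circuit (node 2 merges into node 0) — and find the resistance seen between A (node 1) and B (node 0).
Reduce the network between node 1 (A) and node 0 (B) by series/parallel combination:
  Rp1 = R1 ‖ R2 (parallel, both between nodes 0 and 1) = 1/(1/300 + 1/100) = 75 Ω
R_th = 75 Ω

Final answer: V_th = 2.5 V, R_th = 75 Ω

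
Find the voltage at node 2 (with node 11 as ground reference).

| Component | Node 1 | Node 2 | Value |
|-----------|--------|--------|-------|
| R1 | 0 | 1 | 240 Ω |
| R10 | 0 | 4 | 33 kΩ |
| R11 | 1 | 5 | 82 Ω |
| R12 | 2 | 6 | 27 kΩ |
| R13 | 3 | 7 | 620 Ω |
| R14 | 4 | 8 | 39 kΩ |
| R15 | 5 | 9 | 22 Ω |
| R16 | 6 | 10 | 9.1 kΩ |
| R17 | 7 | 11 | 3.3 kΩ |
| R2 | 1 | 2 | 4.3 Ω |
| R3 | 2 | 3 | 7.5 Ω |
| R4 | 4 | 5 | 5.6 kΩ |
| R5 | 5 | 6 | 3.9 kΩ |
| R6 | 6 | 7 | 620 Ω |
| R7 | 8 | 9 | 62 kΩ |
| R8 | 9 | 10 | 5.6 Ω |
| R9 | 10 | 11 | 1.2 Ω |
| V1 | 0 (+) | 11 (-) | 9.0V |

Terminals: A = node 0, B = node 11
Nodal analysis, taking node 11 as the 0 V reference.
Source V1 fixes V_0 = 9 V.
KCL at each unknown node (sum of currents leaving = 0; resistances in Ω):
  Node 1: (V_1 - 9)/240 + (V_1 - V_2)/4.3 + (V_1 - V_5)/82 = 0
  Node 2: (V_2 - V_1)/4.3 + (V_2 - V_3)/7.5 + (V_2 - V_6)/27000 = 0
  Node 3: (V_3 - V_2)/7.5 + (V_3 - V_7)/620 = 0
  Node 4: (V_4 - V_5)/5600 + (V_4 - 9)/33000 + (V_4 - V_8)/39000 = 0
  Node 5: (V_5 - V_4)/5600 + (V_5 - V_6)/3900 + (V_5 - V_1)/82 + (V_5 - V_9)/22 = 0
  Node 6: (V_6 - V_5)/3900 + (V_6 - V_7)/620 + (V_6 - V_2)/27000 + (V_6 - V_10)/9100 = 0
  Node 7: (V_7 - V_6)/620 + (V_7 - V_3)/620 + (V_7 - 0)/3300 = 0
  Node 8: (V_8 - V_9)/62000 + (V_8 - V_4)/39000 = 0
  Node 9: (V_9 - V_8)/62000 + (V_9 - V_10)/5.6 + (V_9 - V_5)/22 = 0
  Node 10: (V_10 - V_9)/5.6 + (V_10 - 0)/1.2 + (V_10 - V_6)/9100 = 0
Collecting terms (coefficients in siemens):
  0.2489·V_1 - 0.2326·V_2 - 0.0122·V_5 = 0.0375
  0.3659·V_2 - 0.2326·V_1 - 0.1333·V_3 - 0.00003704·V_6 = 0
  0.1349·V_3 - 0.1333·V_2 - 0.001613·V_7 = 0
  0.0002345·V_4 - 0.0001786·V_5 - 0.00002564·V_8 = 0.0002727
  0.05808·V_5 - 0.0122·V_1 - 0.0001786·V_4 - 0.0002564·V_6 - 0.04545·V_9 = 0
  0.002016·V_6 - 0.00003704·V_2 - 0.0002564·V_5 - 0.001613·V_7 - 0.0001099·V_10 = 0
  0.003529·V_7 - 0.001613·V_3 - 0.001613·V_6 = 0
  0.00004177·V_8 - 0.00002564·V_4 - 0.00001613·V_9 = 0
  0.224·V_9 - 0.04545·V_5 - 0.00001613·V_8 - 0.1786·V_10 = 0
  1.012·V_10 - 0.0001099·V_6 - 0.1786·V_9 = 0
Solving these 10 simultaneous equations (Gaussian elimination) gives:
  V_1 = 2.768 V, V_2 = 2.764 V, V_3 = 2.755 V, V_4 = 1.85 V
  V_5 = 0.73 V, V_6 = 1.817 V, V_7 = 2.09 V, V_8 = 1.202 V
  V_9 = 0.1726 V, V_10 = 0.03066 V
The requested potential is V_2 = 2.764 V.

Final answer: V_2 = 2.764 V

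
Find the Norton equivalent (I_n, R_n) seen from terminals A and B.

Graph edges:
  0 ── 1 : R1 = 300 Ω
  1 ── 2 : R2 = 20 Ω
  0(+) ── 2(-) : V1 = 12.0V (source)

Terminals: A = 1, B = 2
Find the Thévenin equivalent first; then I_n = V_th/R_th and R_n = R_th.
Step 1 — V_th is the open-circuit voltage V_A - V_B (nothing connected across the terminals).
Nodal analysis, taking node 2 as the 0 V reference.
Source V1 fixes V_0 = 12 V.
KCL at each unknown node (sum of currents leaving = 0; resistances in Ω):
  Node 1: (V_1 - 12)/300 + (V_1 - 0)/20 = 0
Collecting terms: 0.05333 × V_1 = 0.04  =>  V_1 = 0.75 V
V_th = V_1 - V_2 = 0.75 - 0 = 0.75 V
Step 2 — R_th: zero the source — replace V1 by a short circuit (node 2 merges into node 0) — and find the resistance seen between A (node 1) and B (node 0).
Reduce the network between node 1 (A) and node 0 (B) by series/parallel combination:
  Rp1 = R1 ‖ R2 (parallel, both between nodes 0 and 1) = 1/(1/300 + 1/20) = 18.75 Ω
R_th = 18.75 Ω
I_n = V_th/R_th = 0.75/18.75 = 0.04 A, and R_n = R_th = 18.75 Ω

Final answer: I_n = 0.04 A, R_n = 18.75 Ω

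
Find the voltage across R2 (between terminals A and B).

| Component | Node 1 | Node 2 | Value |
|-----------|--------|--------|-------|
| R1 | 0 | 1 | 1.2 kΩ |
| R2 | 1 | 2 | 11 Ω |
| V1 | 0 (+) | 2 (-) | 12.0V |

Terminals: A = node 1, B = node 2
R1 and R2 are in series across V1 (node 0 → node 1 → node 2), and the output A–B is taken across R2, so this is a voltage divider.
Series current: I = V1/(R1 + R2) = 12/(1200 + 11) = 12/1211 = 0.009909 A
V_R2 = I × R2 = V1 × R2/(R1 + R2) = 12 × 11/1211 = 0.109 V

Final answer: 0.109 V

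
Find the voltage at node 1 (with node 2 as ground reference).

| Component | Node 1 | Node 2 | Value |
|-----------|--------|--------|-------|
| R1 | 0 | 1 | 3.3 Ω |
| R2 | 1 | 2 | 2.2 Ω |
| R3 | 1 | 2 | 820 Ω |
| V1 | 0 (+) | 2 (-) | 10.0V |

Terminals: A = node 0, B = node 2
Nodal analysis, taking node 2 as the 0 V reference.
Source V1 fixes V_0 = 10 V.
KCL at each unknown node (sum of currents leaving = 0; resistances in Ω):
  Node 1: (V_1 - 10)/3.3 + (V_1 - 0)/2.2 + (V_1 - 0)/820 = 0
Collecting terms: 0.7588 × V_1 = 3.03  =>  V_1 = 3.994 V
The requested potential is V_1 = 3.994 V.

Final answer: V_1 = 3.994 V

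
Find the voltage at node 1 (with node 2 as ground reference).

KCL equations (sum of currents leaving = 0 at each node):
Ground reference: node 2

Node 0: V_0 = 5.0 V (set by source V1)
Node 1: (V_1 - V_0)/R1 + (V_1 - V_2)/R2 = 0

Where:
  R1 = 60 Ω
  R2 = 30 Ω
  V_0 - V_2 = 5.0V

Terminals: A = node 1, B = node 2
Nodal analysis, taking node 2 as the 0 V reference.
Source V1 fixes V_0 = 5 V.
KCL at each unknown node (sum of currents leaving = 0; resistances in Ω):
  Node 1: (V_1 - 5)/60 + (V_1 - 0)/30 = 0
Collecting terms: 0.05 × V_1 = 0.08333  =>  V_1 = 1.667 V
The requested potential is V_1 = 1.667 V.

Final answer: V_1 = 1.667 V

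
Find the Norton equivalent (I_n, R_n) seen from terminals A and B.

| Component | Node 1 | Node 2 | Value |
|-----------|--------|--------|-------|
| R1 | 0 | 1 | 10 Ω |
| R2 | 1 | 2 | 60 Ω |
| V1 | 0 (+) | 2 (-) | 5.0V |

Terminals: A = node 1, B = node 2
Find the Thévenin equivalent first; then I_n = V_th/R_th and R_n = R_th.
Step 1 — V_th is the open-circuit voltage V_A - V_B (nothing connected across the terminals).
Nodal analysis, taking node 2 as the 0 V reference.
Source V1 fixes V_0 = 5 V.
KCL at each unknown node (sum of currents leaving = 0; resistances in Ω):
  Node 1: (V_1 - 5)/10 + (V_1 - 0)/60 = 0
Collecting terms: 0.1167 × V_1 = 0.5  =>  V_1 = 4.286 V
V_th = V_1 - V_2 = 4.286 - 0 = 4.286 V
Step 2 — R_th: zero the source — replace V1 by a short circuit (node 2 merges into node 0) — and find the resistance seen between A (node 1) and B (node 0).
Reduce the network between node 1 (A) and node 0 (B) by series/parallel combination:
  Rp1 = R1 ‖ R2 (parallel, both between nodes 0 and 1) = 1/(1/10 + 1/60) = 8.571 Ω
R_th = 8.571 Ω
I_n = V_th/R_th = 4.286/8.571 = 0.5 A, and R_n = R_th = 8.571 Ω

Final answer: I_n = 0.5 A, R_n = 8.571 Ω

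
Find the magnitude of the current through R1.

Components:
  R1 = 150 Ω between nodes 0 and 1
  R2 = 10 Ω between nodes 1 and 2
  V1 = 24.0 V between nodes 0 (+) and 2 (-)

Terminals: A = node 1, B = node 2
Nodal analysis, taking node 2 as the 0 V reference.
Source V1 fixes V_0 = 24 V.
KCL at each unknown node (sum of currents leaving = 0; resistances in Ω):
  Node 1: (V_1 - 24)/150 + (V_1 - 0)/10 = 0
Collecting terms: 0.1067 × V_1 = 0.16  =>  V_1 = 1.5 V
I_R1 = (V_0 - V_1)/R1 = (24 - 1.5)/150 = 0.15 A
|I_R1| = 0.15 A

Final answer: |I_R1| = 0.15 A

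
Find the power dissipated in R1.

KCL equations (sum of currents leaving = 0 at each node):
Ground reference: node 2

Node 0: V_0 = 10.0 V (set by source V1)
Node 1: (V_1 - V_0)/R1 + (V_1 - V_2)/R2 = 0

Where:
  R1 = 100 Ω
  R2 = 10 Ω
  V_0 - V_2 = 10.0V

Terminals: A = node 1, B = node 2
Nodal analysis, taking node 2 as the 0 V reference.
Source V1 fixes V_0 = 10 V.
KCL at each unknown node (sum of currents leaving = 0; resistances in Ω):
  Node 1: (V_1 - 10)/100 + (V_1 - 0)/10 = 0
Collecting terms: 0.11 × V_1 = 0.1  =>  V_1 = 0.9091 V
I_R1 = (V_0 - V_1)/R1 = (10 - 0.9091)/100 = 0.09091 A
P_R1 = I_R1² × R1 = (0.09091)² × 100 = 0.8264 W

Final answer: 0.8264 W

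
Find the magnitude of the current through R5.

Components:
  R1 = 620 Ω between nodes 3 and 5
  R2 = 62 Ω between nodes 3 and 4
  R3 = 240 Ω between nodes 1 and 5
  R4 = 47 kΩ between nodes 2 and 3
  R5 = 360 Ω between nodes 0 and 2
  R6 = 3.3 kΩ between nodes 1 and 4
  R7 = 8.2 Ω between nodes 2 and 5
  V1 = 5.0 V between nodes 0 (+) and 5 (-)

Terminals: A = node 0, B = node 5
Nodal analysis, taking node 5 as the 0 V reference.
Source V1 fixes V_0 = 5 V.
KCL at each unknown node (sum of currents leaving = 0; resistances in Ω):
  Node 1: (V_1 - 0)/240 + (V_1 - V_4)/3300 = 0
  Node 2: (V_2 - V_3)/47000 + (V_2 - 5)/360 + (V_2 - 0)/8.2 = 0
  Node 3: (V_3 - 0)/620 + (V_3 - V_4)/62 + (V_3 - V_2)/47000 = 0
  Node 4: (V_4 - V_3)/62 + (V_4 - V_1)/3300 = 0
Collecting terms (coefficients in siemens):
  0.00447·V_1 - 0.000303·V_4 = 0
  0.1248·V_2 - 0.00002128·V_3 = 0.01389
  0.01776·V_3 - 0.00002128·V_2 - 0.01613·V_4 = 0
  0.01643·V_4 - 0.000303·V_1 - 0.01613·V_3 = 0
Solving these 4 simultaneous equations (Gaussian elimination) gives:
  V_1 = 0.00008256 V, V_2 = 0.1113 V, V_3 = 0.001239 V, V_4 = 0.001218 V
I_R5 = (V_0 - V_2)/R5 = (5 - 0.1113)/360 = 0.01358 A
|I_R5| = 0.01358 A

Final answer: |I_R5| = 0.01358 A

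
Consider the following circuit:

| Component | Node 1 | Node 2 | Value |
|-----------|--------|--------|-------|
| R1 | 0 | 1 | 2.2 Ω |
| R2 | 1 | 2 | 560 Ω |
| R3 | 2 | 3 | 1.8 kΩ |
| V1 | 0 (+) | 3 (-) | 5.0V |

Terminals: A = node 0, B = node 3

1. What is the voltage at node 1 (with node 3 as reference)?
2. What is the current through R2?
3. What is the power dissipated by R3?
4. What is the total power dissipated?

Nodal analysis, taking node 3 as the 0 V reference.
Source V1 fixes V_0 = 5 V.
KCL at each unknown node (sum of currents leaving = 0; resistances in Ω):
  Node 1: (V_1 - 5)/2.2 + (V_1 - V_2)/560 = 0
  Node 2: (V_2 - V_1)/560 + (V_2 - 0)/1800 = 0
Collecting terms (coefficients in siemens):
  0.4563·V_1 - 0.001786·V_2 = 2.273
  0.002341·V_2 - 0.001786·V_1 = 0
Determinant D = (0.4563)(0.002341) - (-0.001786)(-0.001786) = 0.001065
V_1 = [(2.273)(0.002341) - (-0.001786)(0)]/D = 4.995 V
V_2 = [(0.4563)(0) - (2.273)(-0.001786)]/D = 3.81 V
Part 1:
  Read off the nodal solution: V_1 = 4.995 V
Part 2:
  I_R2 = (V_1 - V_2)/R2 = (4.995 - 3.81)/560 = 0.002117 A
  Magnitude: I_R2 = 0.002117 A
Part 3:
  I_R3 = (V_2 - V_3)/R3 = (3.81 - 0)/1800 = 0.002117 A
  P_R3 = I_R3² × R3 = (0.002117)² × 1800 = 0.008065 W
Part 4:
  Power in each resistor, P = (ΔV)²/R:
    P_R1 = (5 - 4.995)²/2.2 = 0.000009857 W
    P_R2 = (4.995 - 3.81)²/560 = 0.002509 W
    P_R3 = (3.81 - 0)²/1800 = 0.008065 W
  P_total = P_R1 + P_R2 + P_R3 = 0.01058 W

Final answers:
1. V_1 = 4.995 V
2. I_R2 = 0.002117 A
3. P_R3 = 0.008065 W
4. P_total = 0.01058 W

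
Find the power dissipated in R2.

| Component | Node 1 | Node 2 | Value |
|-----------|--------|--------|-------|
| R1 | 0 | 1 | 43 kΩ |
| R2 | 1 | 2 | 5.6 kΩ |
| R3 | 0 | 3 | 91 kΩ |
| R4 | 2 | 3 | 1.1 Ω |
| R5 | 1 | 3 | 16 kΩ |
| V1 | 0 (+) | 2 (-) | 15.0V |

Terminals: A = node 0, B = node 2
Nodal analysis, taking node 2 as the 0 V reference.
Source V1 fixes V_0 = 15 V.
KCL at each unknown node (sum of currents leaving = 0; resistances in Ω):
  Node 1: (V_1 - 15)/43000 + (V_1 - 0)/5600 + (V_1 - V_3)/16000 = 0
  Node 3: (V_3 - 15)/91000 + (V_3 - 0)/1.1 + (V_3 - V_1)/16000 = 0
Collecting terms (coefficients in siemens):
  0.0002643·V_1 - 0.0000625·V_3 = 0.0003488
  0.9092·V_3 - 0.0000625·V_1 = 0.0001648
Determinant D = (0.0002643)(0.9092) - (-0.0000625)(-0.0000625) = 0.0002403
V_1 = [(0.0003488)(0.9092) - (-0.0000625)(0.0001648)]/D = 1.32 V
V_3 = [(0.0002643)(0.0001648) - (0.0003488)(-0.0000625)]/D = 0.000272 V
I_R2 = (V_1 - V_2)/R2 = (1.32 - 0)/5600 = 0.0002357 A
P_R2 = I_R2² × R2 = (0.0002357)² × 5600 = 0.000311 W

Final answer: 0.000311 W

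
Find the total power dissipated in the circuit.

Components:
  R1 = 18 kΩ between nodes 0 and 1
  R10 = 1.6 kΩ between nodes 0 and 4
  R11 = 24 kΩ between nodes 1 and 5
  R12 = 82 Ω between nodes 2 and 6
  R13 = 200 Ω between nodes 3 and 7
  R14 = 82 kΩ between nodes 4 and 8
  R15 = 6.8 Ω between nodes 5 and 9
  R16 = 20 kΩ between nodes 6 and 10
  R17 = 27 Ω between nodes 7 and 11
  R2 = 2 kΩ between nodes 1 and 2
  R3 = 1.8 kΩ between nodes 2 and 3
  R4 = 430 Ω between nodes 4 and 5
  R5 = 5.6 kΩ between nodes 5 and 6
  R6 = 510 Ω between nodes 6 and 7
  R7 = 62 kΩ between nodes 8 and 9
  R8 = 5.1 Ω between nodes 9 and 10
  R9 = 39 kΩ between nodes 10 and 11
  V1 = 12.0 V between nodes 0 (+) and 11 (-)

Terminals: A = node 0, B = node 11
Nodal analysis, taking node 11 as the 0 V reference.
Source V1 fixes V_0 = 12 V.
KCL at each unknown node (sum of currents leaving = 0; resistances in Ω):
  Node 1: (V_1 - 12)/18000 + (V_1 - V_2)/2000 + (V_1 - V_5)/24000 = 0
  Node 2: (V_2 - V_1)/2000 + (V_2 - V_3)/1800 + (V_2 - V_6)/82 = 0
  Node 3: (V_3 - V_2)/1800 + (V_3 - V_7)/200 = 0
  Node 4: (V_4 - V_5)/430 + (V_4 - 12)/1600 + (V_4 - V_8)/82000 = 0
  Node 5: (V_5 - V_4)/430 + (V_5 - V_6)/5600 + (V_5 - V_1)/24000 + (V_5 - V_9)/6.8 = 0
  Node 6: (V_6 - V_5)/5600 + (V_6 - V_7)/510 + (V_6 - V_2)/82 + (V_6 - V_10)/20000 = 0
  Node 7: (V_7 - V_6)/510 + (V_7 - V_3)/200 + (V_7 - 0)/27 = 0
  Node 8: (V_8 - V_9)/62000 + (V_8 - V_4)/82000 = 0
  Node 9: (V_9 - V_8)/62000 + (V_9 - V_10)/5.1 + (V_9 - V_5)/6.8 = 0
  Node 10: (V_10 - V_9)/5.1 + (V_10 - 0)/39000 + (V_10 - V_6)/20000 = 0
Collecting terms (coefficients in siemens):
  0.0005972·V_1 - 0.0005·V_2 - 0.00004167·V_5 = 0.0006667
  0.01325·V_2 - 0.0005·V_1 - 0.0005556·V_3 - 0.0122·V_6 = 0
  0.005556·V_3 - 0.0005556·V_2 - 0.005·V_7 = 0
  0.002963·V_4 - 0.002326·V_5 - 0.0000122·V_8 = 0.0075
  0.1496·V_5 - 0.00004167·V_1 - 0.002326·V_4 - 0.0001786·V_6 - 0.1471·V_9 = 0
  0.01438·V_6 - 0.0122·V_2 - 0.0001786·V_5 - 0.001961·V_7 - 0.00005·V_10 = 0
  0.044·V_7 - 0.005·V_3 - 0.001961·V_6 = 0
  0.00002832·V_8 - 0.0000122·V_4 - 0.00001613·V_9 = 0
  0.3432·V_9 - 0.1471·V_5 - 0.00001613·V_8 - 0.1961·V_10 = 0
  0.1962·V_10 - 0.00005·V_6 - 0.1961·V_9 = 0
Solving these 10 simultaneous equations (Gaussian elimination) gives:
  V_1 = 2.53 V, V_2 = 1.028 V, V_3 = 0.1595 V, V_4 = 8.786 V
  V_5 = 7.925 V, V_6 = 1.006 V, V_7 = 0.06296 V, V_8 = 8.293 V
  V_9 = 7.921 V, V_10 = 7.918 V
Power in each resistor, P = (ΔV)²/R:
  P_R1 = (12 - 2.53)²/18000 = 0.004982 W
  P_R2 = (2.53 - 1.028)²/2000 = 0.001128 W
  P_R3 = (1.028 - 0.1595)²/1800 = 0.0004192 W
  P_R4 = (8.786 - 7.925)²/430 = 0.001725 W
  P_R5 = (7.925 - 1.006)²/5600 = 0.008547 W
  P_R6 = (1.006 - 0.06296)²/510 = 0.001744 W
  P_R7 = (8.293 - 7.921)²/62000 = 0.000002237 W
  P_R8 = (7.921 - 7.918)²/5.1 = 0.000001535 W
  P_R9 = (7.918 - 0)²/39000 = 0.001608 W
  P_R10 = (12 - 8.786)²/1600 = 0.006457 W
  P_R11 = (2.53 - 7.925)²/24000 = 0.001213 W
  P_R12 = (1.028 - 1.006)²/82 = 0.000005903 W
  P_R13 = (0.1595 - 0.06296)²/200 = 0.00004658 W
  P_R14 = (8.786 - 8.293)²/82000 = 0.000002958 W
  P_R15 = (7.925 - 7.921)²/6.8 = 0.000002002 W
  P_R16 = (1.006 - 7.918)²/20000 = 0.002389 W
  P_R17 = (0.06296 - 0)²/27 = 0.0001468 W
P_total = P_R1 + P_R2 + P_R3 + P_R4 + P_R5 + P_R6 + P_R7 + P_R8 + P_R9 + P_R10 + P_R11 + P_R12 + P_R13 + P_R14 + P_R15 + P_R16 + P_R17 = 0.03042 W

Final answer: 0.03042 W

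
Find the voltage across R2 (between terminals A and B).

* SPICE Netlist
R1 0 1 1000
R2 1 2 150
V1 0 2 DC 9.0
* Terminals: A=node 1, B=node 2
R1 and R2 are in series across V1 (node 0 → node 1 → node 2), and the output A–B is taken across R2, so this is a voltage divider.
Series current: I = V1/(R1 + R2) = 9/(1000 + 150) = 9/1150 = 0.007826 A
V_R2 = I × R2 = V1 × R2/(R1 + R2) = 9 × 150/1150 = 1.174 V

Final answer: 1.174 V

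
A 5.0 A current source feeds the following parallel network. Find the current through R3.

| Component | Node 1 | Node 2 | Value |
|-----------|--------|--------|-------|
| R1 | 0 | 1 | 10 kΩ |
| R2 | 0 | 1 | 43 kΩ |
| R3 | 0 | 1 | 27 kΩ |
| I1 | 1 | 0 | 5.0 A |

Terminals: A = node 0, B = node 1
All resistors sit directly between nodes 0 and 1, so they are in parallel and share one voltage V; the full source current 5 A splits among them.
1/R_par = 1/10000 + 1/43000 + 1/27000 = 0.0001603 S  =>  R_par = 6239 Ω
V = I × R_par = 5 × 6239 = 31190 V
I_R3 = V/R3 = 31190/27000 = 1.155 A

Final answer: 1.155 A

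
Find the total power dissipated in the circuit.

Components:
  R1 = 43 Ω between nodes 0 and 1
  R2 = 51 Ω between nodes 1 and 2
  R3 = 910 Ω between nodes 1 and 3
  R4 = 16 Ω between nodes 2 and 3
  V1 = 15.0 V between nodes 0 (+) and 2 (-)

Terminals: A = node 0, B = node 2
Nodal analysis, taking node 2 as the 0 V reference.
Source V1 fixes V_0 = 15 V.
KCL at each unknown node (sum of currents leaving = 0; resistances in Ω):
  Node 1: (V_1 - 15)/43 + (V_1 - 0)/51 + (V_1 - V_3)/910 = 0
  Node 3: (V_3 - V_1)/910 + (V_3 - 0)/16 = 0
Collecting terms (coefficients in siemens):
  0.04396·V_1 - 0.001099·V_3 = 0.3488
  0.0636·V_3 - 0.001099·V_1 = 0
Determinant D = (0.04396)(0.0636) - (-0.001099)(-0.001099) = 0.002795
V_1 = [(0.3488)(0.0636) - (-0.001099)(0)]/D = 7.938 V
V_3 = [(0.04396)(0) - (0.3488)(-0.001099)]/D = 0.1372 V
Power in each resistor, P = (ΔV)²/R:
  P_R1 = (15 - 7.938)²/43 = 1.16 W
  P_R2 = (7.938 - 0)²/51 = 1.236 W
  P_R3 = (7.938 - 0.1372)²/910 = 0.06688 W
  P_R4 = (0 - 0.1372)²/16 = 0.001176 W
P_total = P_R1 + P_R2 + P_R3 + P_R4 = 2.463 W

Final answer: 2.463 W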